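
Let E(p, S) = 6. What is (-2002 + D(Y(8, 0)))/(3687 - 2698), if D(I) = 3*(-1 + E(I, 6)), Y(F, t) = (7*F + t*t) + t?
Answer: -1987/989 ≈ -2.0091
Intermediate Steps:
Y(F, t) = t + t² + 7*F (Y(F, t) = (7*F + t²) + t = (t² + 7*F) + t = t + t² + 7*F)
D(I) = 15 (D(I) = 3*(-1 + 6) = 3*5 = 15)
(-2002 + D(Y(8, 0)))/(3687 - 2698) = (-2002 + 15)/(3687 - 2698) = -1987/989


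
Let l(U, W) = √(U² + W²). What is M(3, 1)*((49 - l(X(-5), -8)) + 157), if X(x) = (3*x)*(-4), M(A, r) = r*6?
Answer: 1236 - 24*√229 ≈ 872.81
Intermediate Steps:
M(A, r) = 6*r
X(x) = -12*x
M(3, 1)*((49 - l(X(-5), -8)) + 157) = (6*1)*((49 - √((-12*(-5))² + (-8)²)) + 157) = 6*((49 - √(60² + 64)) + 157) = 6*((49 - √(3600 + 64)) + 157) = 6*((49 - √3664) + 157) = 6*((49 - 4*√229) + 157) = 6*(206 - 4*√229) = 1236 - 24*√229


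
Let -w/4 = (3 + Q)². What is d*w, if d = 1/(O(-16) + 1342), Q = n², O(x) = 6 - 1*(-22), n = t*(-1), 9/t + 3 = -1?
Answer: -16641/87680 ≈ -0.18979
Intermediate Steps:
t = -9/4 (t = 9/(-3 - 1) = 9/(-4) = 9*(-¼) = -9/4 ≈ -2.2500)
n = 9/4 (n = -9/4*(-1) = 9/4 ≈ 2.2500)
O(x) = 28 (O(x) = 6 + 22 = 28)
Q = 81/16 (Q = (9/4)² = 81/16 ≈ 5.0625)
d = 1/1370 (d = 1/(28 + 1342) = 1/1370 ≈ 0.00072993)
w = -16641/64 (w = -4*(3 + 81/16)² = -4*(129/16)² = -4*16641/256 = -16641/64 ≈ -260.02)
d*w = (1/1370)*(-16641/64) = -16641/87680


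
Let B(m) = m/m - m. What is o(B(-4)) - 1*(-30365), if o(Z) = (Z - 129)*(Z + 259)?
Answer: -2371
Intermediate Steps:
B(m) = 1 - m
o(Z) = (-129 + Z)*(259 + Z)
o(B(-4)) - 1*(-30365) = (-33411 + (1 - 1*(-4))² + 130*(1 - 1*(-4))) - 1*(-30365) = (-33411 + (1 + 4)² + 130*(1 + 4)) + 30365 = (-33411 + 5² + 130*5) + 30365 = (-33411 + 25 + 650) + 30365 = -32736 + 30365 = -2371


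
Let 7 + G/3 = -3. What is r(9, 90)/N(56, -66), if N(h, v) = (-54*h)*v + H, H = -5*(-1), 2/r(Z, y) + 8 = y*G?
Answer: -1/270243506 ≈ -3.7004e-9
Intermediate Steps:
G = -30 (G = -21 + 3*(-3) = -21 - 9 = -30)
r(Z, y) = 2/(-8 - 30*y) (r(Z, y) = 2/(-8 + y*(-30)) = 2/(-8 - 30*y))
H = 5
N(h, v) = 5 - 54*h*v (N(h, v) = (-54*h)*v + 5 = -54*h*v + 5 = 5 - 54*h*v)
r(9, 90)/N(56, -66) = (-1/(4 + 15*90))/(5 - 54*56*(-66)) = (-1/(4 + 1350))/(5 + 199584) = -1/1354/199589 = -1*1/1354*(1/199589) = -1/1354*1/199589 = -1/270243506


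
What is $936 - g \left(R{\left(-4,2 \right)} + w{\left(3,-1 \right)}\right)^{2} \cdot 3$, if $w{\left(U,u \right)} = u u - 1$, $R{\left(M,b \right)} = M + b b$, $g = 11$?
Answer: $936$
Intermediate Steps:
$R{\left(M,b \right)} = M + b^{2}$
$w{\left(U,u \right)} = -1 + u^{2}$ ($w{\left(U,u \right)} = u^{2} - 1 = -1 + u^{2}$)
$936 - g \left(R{\left(-4,2 \right)} + w{\left(3,-1 \right)}\right)^{2} \cdot 3 = 936 - 11 \left(\left(-4 + 2^{2}\right) - \left(1 - \left(-1\right)^{2}\right)\right)^{2} \cdot 3 = 936 - 11 \left(\left(-4 + 4\right) + \left(-1 + 1\right)\right)^{2} \cdot 3 = 936 - 11 \left(0 + 0\right)^{2} \cdot 3 = 936 - 11 \cdot 0^{2} \cdot 3 = 936 - 11 \cdot 0 \cdot 3 = 936 - 0 \cdot 3 = 936 - 0 = 936 + 0 = 936$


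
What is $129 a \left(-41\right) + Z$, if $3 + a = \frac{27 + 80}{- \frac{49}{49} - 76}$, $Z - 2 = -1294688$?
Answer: $- \frac{97903140}{77} \approx -1.2715 \cdot 10^{6}$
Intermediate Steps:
$Z = -1294686$ ($Z = 2 - 1294688 = -1294686$)
$a = - \frac{338}{77}$ ($a = -3 + \frac{27 + 80}{- \frac{49}{49} - 76} = -3 + \frac{107}{\left(-49\right) \frac{1}{49} - 76} = -3 + \frac{107}{-1 - 76} = -3 + \frac{107}{-77} = -3 + 107 \left(- \frac{1}{77}\right) = -3 - \frac{107}{77} = - \frac{338}{77} \approx -4.3896$)
$129 a \left(-41\right) + Z = 129 \left(- \frac{338}{77}\right) \left(-41\right) - 1294686 = \left(- \frac{43602}{77}\right) \left(-41\right) - 1294686 = \frac{1787682}{77} - 1294686 = - \frac{97903140}{77}$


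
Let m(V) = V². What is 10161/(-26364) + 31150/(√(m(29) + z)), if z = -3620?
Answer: -3387/8788 - 4450*I*√2779/397 ≈ -0.38541 - 590.9*I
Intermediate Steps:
10161/(-26364) + 31150/(√(m(29) + z)) = 10161/(-26364) + 31150/(√(29² - 3620)) = 10161*(-1/26364) + 31150/(√(841 - 3620)) = -3387/8788 + 31150/(√(-2779)) = -3387/8788 + 31150/((I*√2779)) = -3387/8788 + 31150*(-I*√2779/2779) = -3387/8788 - 4450*I*√2779/397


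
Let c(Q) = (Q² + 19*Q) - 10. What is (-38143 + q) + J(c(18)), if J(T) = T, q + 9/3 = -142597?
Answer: -180087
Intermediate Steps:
q = -142600 (q = -3 - 142597 = -142600)
c(Q) = -10 + Q² + 19*Q
(-38143 + q) + J(c(18)) = (-38143 - 142600) + (-10 + 18² + 19*18) = -180743 + (-10 + 324 + 342) = -180743 + 656 = -180087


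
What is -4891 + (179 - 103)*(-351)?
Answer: -31567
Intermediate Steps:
-4891 + (179 - 103)*(-351) = -4891 + 76*(-351) = -4891 - 26676 = -31567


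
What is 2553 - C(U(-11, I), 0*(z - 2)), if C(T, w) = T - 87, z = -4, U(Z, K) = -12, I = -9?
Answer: 2652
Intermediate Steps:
C(T, w) = -87 + T
2553 - C(U(-11, I), 0*(z - 2)) = 2553 - (-87 - 12) = 2553 - 1*(-99) = 2553 + 99 = 2652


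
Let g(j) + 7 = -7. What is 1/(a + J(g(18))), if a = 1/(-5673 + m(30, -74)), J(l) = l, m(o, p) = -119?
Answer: -5792/81089 ≈ -0.071428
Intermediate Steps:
g(j) = -14 (g(j) = -7 - 7 = -14)
a = -1/5792 (a = 1/(-5673 - 119) = 1/(-5792) = -1/5792 ≈ -0.00017265)
1/(a + J(g(18))) = 1/(-1/5792 - 14) = 1/(-81089/5792) = -5792/81089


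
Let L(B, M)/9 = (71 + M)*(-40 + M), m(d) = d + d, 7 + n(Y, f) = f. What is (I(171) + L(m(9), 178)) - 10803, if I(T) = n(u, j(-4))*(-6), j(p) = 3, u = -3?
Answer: 298479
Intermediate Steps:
n(Y, f) = -7 + f
m(d) = 2*d
I(T) = 24 (I(T) = (-7 + 3)*(-6) = -4*(-6) = 24)
L(B, M) = 9*(-40 + M)*(71 + M) (L(B, M) = 9*((71 + M)*(-40 + M)) = 9*((-40 + M)*(71 + M)) = 9*(-40 + M)*(71 + M))
(I(171) + L(m(9), 178)) - 10803 = (24 + (-25560 + 9*178² + 279*178)) - 10803 = (24 + (-25560 + 9*31684 + 49662)) - 10803 = (24 + (-25560 + 285156 + 49662)) - 10803 = (24 + 309258) - 10803 = 309282 - 10803 = 298479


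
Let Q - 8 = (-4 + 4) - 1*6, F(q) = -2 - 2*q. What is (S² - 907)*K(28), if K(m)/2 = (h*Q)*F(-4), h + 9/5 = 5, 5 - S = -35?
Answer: 266112/5 ≈ 53222.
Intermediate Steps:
S = 40 (S = 5 - 1*(-35) = 5 + 35 = 40)
h = 16/5 (h = -9/5 + 5 = 16/5 ≈ 3.2000)
Q = 2 (Q = 8 + ((-4 + 4) - 1*6) = 8 + (0 - 6) = 8 - 6 = 2)
K(m) = 384/5 (K(m) = 2*(((16/5)*2)*(-2 - 2*(-4))) = 2*(32*(-2 + 8)/5) = 2*((32/5)*6) = 2*(192/5) = 384/5)
(S² - 907)*K(28) = (40² - 907)*(384/5) = (1600 - 907)*(384/5) = 693*(384/5) = 266112/5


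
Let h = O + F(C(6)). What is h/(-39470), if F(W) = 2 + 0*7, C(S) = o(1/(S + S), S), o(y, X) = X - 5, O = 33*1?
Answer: -7/7894 ≈ -0.00088675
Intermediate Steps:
O = 33
o(y, X) = -5 + X
C(S) = -5 + S
F(W) = 2 (F(W) = 2 + 0 = 2)
h = 35 (h = 33 + 2 = 35)
h/(-39470) = 35/(-39470) = 35*(-1/39470) = -7/7894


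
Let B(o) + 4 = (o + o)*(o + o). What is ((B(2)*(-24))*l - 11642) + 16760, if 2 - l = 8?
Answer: 6846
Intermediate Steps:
l = -6 (l = 2 - 1*8 = 2 - 8 = -6)
B(o) = -4 + 4*o**2 (B(o) = -4 + (o + o)*(o + o) = -4 + (2*o)*(2*o) = -4 + 4*o**2)
((B(2)*(-24))*l - 11642) + 16760 = (((-4 + 4*2**2)*(-24))*(-6) - 11642) + 16760 = (((-4 + 4*4)*(-24))*(-6) - 11642) + 16760 = (((-4 + 16)*(-24))*(-6) - 11642) + 16760 = ((12*(-24))*(-6) - 11642) + 16760 = (-288*(-6) - 11642) + 16760 = (1728 - 11642) + 16760 = -9914 + 16760 = 6846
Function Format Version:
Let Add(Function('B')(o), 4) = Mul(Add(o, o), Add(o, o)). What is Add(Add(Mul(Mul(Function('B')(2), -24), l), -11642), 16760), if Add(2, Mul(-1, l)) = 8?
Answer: 6846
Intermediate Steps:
l = -6 (l = Add(2, Mul(-1, 8)) = Add(2, -8) = -6)
Function('B')(o) = Add(-4, Mul(4, Pow(o, 2))) (Function('B')(o) = Add(-4, Mul(Add(o, o), Add(o, o))) = Add(-4, Mul(Mul(2, o), Mul(2, o))) = Add(-4, Mul(4, Pow(o, 2))))
Add(Add(Mul(Mul(Function('B')(2), -24), l), -11642), 16760) = Add(Add(Mul(Mul(Add(-4, Mul(4, Pow(2, 2))), -24), -6), -11642), 16760) = Add(Add(Mul(Mul(Add(-4, Mul(4, 4)), -24), -6), -11642), 16760) = Add(Add(Mul(Mul(Add(-4, 16), -24), -6), -11642), 16760) = Add(Add(Mul(Mul(12, -24), -6), -11642), 16760) = Add(Add(Mul(-288, -6), -11642), 16760) = Add(Add(1728, -11642), 16760) = Add(-9914, 16760) = 6846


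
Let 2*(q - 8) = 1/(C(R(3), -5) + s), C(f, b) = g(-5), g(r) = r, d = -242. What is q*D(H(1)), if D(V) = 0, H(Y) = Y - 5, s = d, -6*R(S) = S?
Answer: 0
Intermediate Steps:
R(S) = -S/6
C(f, b) = -5
s = -242
H(Y) = -5 + Y
q = 3951/494 (q = 8 + 1/(2*(-5 - 242)) = 8 + (1/2)/(-247) = 8 + (1/2)*(-1/247) = 8 - 1/494 = 3951/494 ≈ 7.9980)
q*D(H(1)) = (3951/494)*0 = 0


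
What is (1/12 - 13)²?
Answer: 24025/144 ≈ 166.84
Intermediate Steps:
(1/12 - 13)² = (-155/12)² = 24025/144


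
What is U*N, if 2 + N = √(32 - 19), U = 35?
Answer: -70 + 35*√13 ≈ 56.194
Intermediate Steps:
N = -2 + √13 (N = -2 + √(32 - 19) = -2 + √13 ≈ 1.6056)
U*N = 35*(-2 + √13) = -70 + 35*√13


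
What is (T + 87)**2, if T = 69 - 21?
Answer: 18225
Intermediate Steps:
T = 48
(T + 87)**2 = (48 + 87)**2 = 135**2 = 18225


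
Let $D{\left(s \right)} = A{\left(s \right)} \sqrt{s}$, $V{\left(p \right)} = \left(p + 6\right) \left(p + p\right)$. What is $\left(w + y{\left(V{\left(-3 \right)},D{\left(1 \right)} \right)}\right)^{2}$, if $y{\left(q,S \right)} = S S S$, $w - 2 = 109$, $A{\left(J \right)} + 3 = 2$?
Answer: $12100$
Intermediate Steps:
$V{\left(p \right)} = 2 p \left(6 + p\right)$ ($V{\left(p \right)} = \left(6 + p\right) 2 p = 2 p \left(6 + p\right)$)
$A{\left(J \right)} = -1$ ($A{\left(J \right)} = -3 + 2 = -1$)
$w = 111$ ($w = 2 + 109 = 111$)
$D{\left(s \right)} = - \sqrt{s}$
$y{\left(q,S \right)} = S^{3}$ ($y{\left(q,S \right)} = S^{2} S = S^{3}$)
$\left(w + y{\left(V{\left(-3 \right)},D{\left(1 \right)} \right)}\right)^{2} = \left(111 + \left(- \sqrt{1}\right)^{3}\right)^{2} = \left(111 + \left(\left(-1\right) 1\right)^{3}\right)^{2} = \left(111 + \left(-1\right)^{3}\right)^{2} = \left(111 - 1\right)^{2} = 110^{2} = 12100$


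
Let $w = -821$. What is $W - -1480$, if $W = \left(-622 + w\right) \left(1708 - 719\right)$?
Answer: $-1425647$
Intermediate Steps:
$W = -1427127$ ($W = \left(-622 - 821\right) \left(1708 - 719\right) = \left(-1443\right) 989 = -1427127$)
$W - -1480 = -1427127 - -1480 = -1427127 + 1480 = -1425647$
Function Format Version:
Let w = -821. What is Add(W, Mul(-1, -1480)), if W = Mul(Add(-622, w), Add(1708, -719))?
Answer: -1425647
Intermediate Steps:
W = -1427127 (W = Mul(Add(-622, -821), Add(1708, -719)) = Mul(-1443, 989) = -1427127)
Add(W, Mul(-1, -1480)) = Add(-1427127, Mul(-1, -1480)) = Add(-1427127, 1480) = -1425647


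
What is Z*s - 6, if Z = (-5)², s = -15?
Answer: -381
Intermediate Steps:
Z = 25
Z*s - 6 = 25*(-15) - 6 = -375 - 6 = -381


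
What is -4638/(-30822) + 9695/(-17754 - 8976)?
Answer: -529835/2496582 ≈ -0.21222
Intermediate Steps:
-4638/(-30822) + 9695/(-17754 - 8976) = -4638*(-1/30822) + 9695/(-26730) = 773/5137 + 9695*(-1/26730) = 773/5137 - 1939/5346 = -529835/2496582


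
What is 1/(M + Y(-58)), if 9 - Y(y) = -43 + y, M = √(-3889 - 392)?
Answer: 110/16381 - I*√4281/16381 ≈ 0.0067151 - 0.0039942*I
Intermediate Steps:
M = I*√4281 (M = √(-4281) = I*√4281 ≈ 65.429*I)
Y(y) = 52 - y (Y(y) = 9 - (-43 + y) = 9 + (43 - y) = 52 - y)
1/(M + Y(-58)) = 1/(I*√4281 + (52 - 1*(-58))) = 1/(I*√4281 + (52 + 58)) = 1/(I*√4281 + 110) = 1/(110 + I*√4281)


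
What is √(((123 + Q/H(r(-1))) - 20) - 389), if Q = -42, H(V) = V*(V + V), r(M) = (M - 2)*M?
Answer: I*√2595/3 ≈ 16.98*I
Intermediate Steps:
r(M) = M*(-2 + M) (r(M) = (-2 + M)*M = M*(-2 + M))
H(V) = 2*V² (H(V) = V*(2*V) = 2*V²)
√(((123 + Q/H(r(-1))) - 20) - 389) = √(((123 - 42*1/(2*(-2 - 1)²)) - 20) - 389) = √(((123 - 42/(2*(-1*(-3))²)) - 20) - 389) = √(((123 - 42/(2*3²)) - 20) - 389) = √(((123 - 42/(2*9)) - 20) - 389) = √(((123 - 42/18) - 20) - 389) = √(((123 - 42*1/18) - 20) - 389) = √(((123 - 7/3) - 20) - 389) = √((362/3 - 20) - 389) = √(302/3 - 389) = √(-865/3) = I*√2595/3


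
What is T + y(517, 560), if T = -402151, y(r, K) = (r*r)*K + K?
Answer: 149280249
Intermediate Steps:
y(r, K) = K + K*r² (y(r, K) = r²*K + K = K*r² + K = K + K*r²)
T + y(517, 560) = -402151 + 560*(1 + 517²) = -402151 + 560*(1 + 267289) = -402151 + 560*267290 = -402151 + 149682400 = 149280249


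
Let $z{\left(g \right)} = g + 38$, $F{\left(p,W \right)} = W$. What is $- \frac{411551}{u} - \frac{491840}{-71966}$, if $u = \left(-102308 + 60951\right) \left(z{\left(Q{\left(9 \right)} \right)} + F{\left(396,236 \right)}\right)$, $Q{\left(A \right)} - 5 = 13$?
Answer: $\frac{2984598764113}{434539487852} \approx 6.8684$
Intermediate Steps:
$Q{\left(A \right)} = 18$ ($Q{\left(A \right)} = 5 + 13 = 18$)
$z{\left(g \right)} = 38 + g$
$u = -12076244$ ($u = \left(-102308 + 60951\right) \left(\left(38 + 18\right) + 236\right) = - 41357 \left(56 + 236\right) = \left(-41357\right) 292 = -12076244$)
$- \frac{411551}{u} - \frac{491840}{-71966} = - \frac{411551}{-12076244} - \frac{491840}{-71966} = \left(-411551\right) \left(- \frac{1}{12076244}\right) - - \frac{245920}{35983} = \frac{411551}{12076244} + \frac{245920}{35983} = \frac{2984598764113}{434539487852}$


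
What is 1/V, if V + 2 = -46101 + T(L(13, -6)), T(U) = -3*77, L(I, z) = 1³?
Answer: -1/46334 ≈ -2.1582e-5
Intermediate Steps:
L(I, z) = 1
T(U) = -231
V = -46334 (V = -2 + (-46101 - 231) = -2 - 46332 = -46334)
1/V = 1/(-46334) = -1/46334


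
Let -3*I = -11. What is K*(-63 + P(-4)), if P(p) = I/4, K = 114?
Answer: -14155/2 ≈ -7077.5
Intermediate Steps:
I = 11/3 (I = -⅓*(-11) = 11/3 ≈ 3.6667)
P(p) = 11/12 (P(p) = (11/3)/4 = (11/3)*(¼) = 11/12)
K*(-63 + P(-4)) = 114*(-63 + 11/12) = 114*(-745/12) = -14155/2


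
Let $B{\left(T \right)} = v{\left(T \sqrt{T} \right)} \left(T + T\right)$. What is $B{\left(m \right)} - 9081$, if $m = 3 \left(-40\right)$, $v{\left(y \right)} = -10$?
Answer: $-6681$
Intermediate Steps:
$m = -120$
$B{\left(T \right)} = - 20 T$ ($B{\left(T \right)} = - 10 \left(T + T\right) = - 10 \cdot 2 T = - 20 T$)
$B{\left(m \right)} - 9081 = \left(-20\right) \left(-120\right) - 9081 = 2400 - 9081 = -6681$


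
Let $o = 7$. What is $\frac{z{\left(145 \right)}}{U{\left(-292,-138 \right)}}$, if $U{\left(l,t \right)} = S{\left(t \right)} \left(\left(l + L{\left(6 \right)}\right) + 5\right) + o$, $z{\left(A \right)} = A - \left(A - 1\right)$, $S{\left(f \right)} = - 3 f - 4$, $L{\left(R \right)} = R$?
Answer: $- \frac{1}{115203} \approx -8.6803 \cdot 10^{-6}$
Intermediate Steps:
$S{\left(f \right)} = -4 - 3 f$
$z{\left(A \right)} = 1$ ($z{\left(A \right)} = A - \left(A - 1\right) = A - \left(-1 + A\right) = 1$)
$U{\left(l,t \right)} = 7 + \left(-4 - 3 t\right) \left(11 + l\right)$ ($U{\left(l,t \right)} = \left(-4 - 3 t\right) \left(\left(l + 6\right) + 5\right) + 7 = \left(-4 - 3 t\right) \left(\left(6 + l\right) + 5\right) + 7 = \left(-4 - 3 t\right) \left(11 + l\right) + 7 = 7 + \left(-4 - 3 t\right) \left(11 + l\right)$)
$\frac{z{\left(145 \right)}}{U{\left(-292,-138 \right)}} = 1 \frac{1}{-37 - -4554 - - 292 \left(4 + 3 \left(-138\right)\right)} = 1 \frac{1}{-37 + 4554 - - 292 \left(4 - 414\right)} = 1 \frac{1}{-37 + 4554 - \left(-292\right) \left(-410\right)} = 1 \frac{1}{-37 + 4554 - 119720} = 1 \frac{1}{-115203} = 1 \left(- \frac{1}{115203}\right) = - \frac{1}{115203}$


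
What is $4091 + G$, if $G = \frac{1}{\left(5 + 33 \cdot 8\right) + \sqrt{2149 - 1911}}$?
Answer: $\frac{295055462}{72123} - \frac{\sqrt{238}}{72123} \approx 4091.0$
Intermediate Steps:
$G = \frac{1}{269 + \sqrt{238}}$ ($G = \frac{1}{\left(5 + 264\right) + \sqrt{238}} = \frac{1}{269 + \sqrt{238}} \approx 0.0035158$)
$4091 + G = 4091 + \left(\frac{269}{72123} - \frac{\sqrt{238}}{72123}\right) = \frac{295055462}{72123} - \frac{\sqrt{238}}{72123}$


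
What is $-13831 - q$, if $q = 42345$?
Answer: $-56176$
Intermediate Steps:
$-13831 - q = -13831 - 42345 = -56176$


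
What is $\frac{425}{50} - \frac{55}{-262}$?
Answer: $\frac{1141}{131} \approx 8.7099$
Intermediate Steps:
$\frac{425}{50} - \frac{55}{-262} = 425 \cdot \frac{1}{50} - - \frac{55}{262} = \frac{17}{2} + \frac{55}{262} = \frac{1141}{131}$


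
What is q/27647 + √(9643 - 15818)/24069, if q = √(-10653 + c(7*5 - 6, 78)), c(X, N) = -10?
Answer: I*(24069*√10663 + 138235*√247)/665435643 ≈ 0.0069998*I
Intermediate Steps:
q = I*√10663 (q = √(-10653 - 10) = √(-10663) = I*√10663 ≈ 103.26*I)
q/27647 + √(9643 - 15818)/24069 = (I*√10663)/27647 + √(9643 - 15818)/24069 = (I*√10663)*(1/27647) + √(-6175)*(1/24069) = I*√10663/27647 + (5*I*√247)*(1/24069) = I*√10663/27647 + 5*I*√247/24069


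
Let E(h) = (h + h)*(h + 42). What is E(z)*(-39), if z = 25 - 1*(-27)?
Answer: -381264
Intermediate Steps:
z = 52 (z = 25 + 27 = 52)
E(h) = 2*h*(42 + h) (E(h) = (2*h)*(42 + h) = 2*h*(42 + h))
E(z)*(-39) = (2*52*(42 + 52))*(-39) = (2*52*94)*(-39) = 9776*(-39) = -381264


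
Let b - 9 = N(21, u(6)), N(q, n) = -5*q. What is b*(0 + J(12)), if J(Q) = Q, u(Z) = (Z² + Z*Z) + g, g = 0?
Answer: -1152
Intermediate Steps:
u(Z) = 2*Z² (u(Z) = (Z² + Z*Z) + 0 = (Z² + Z²) + 0 = 2*Z² + 0 = 2*Z²)
b = -96 (b = 9 - 5*21 = 9 - 105 = -96)
b*(0 + J(12)) = -96*(0 + 12) = -96*12 = -1152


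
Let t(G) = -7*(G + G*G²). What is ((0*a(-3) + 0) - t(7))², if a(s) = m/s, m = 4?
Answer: 6002500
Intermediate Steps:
a(s) = 4/s
t(G) = -7*G - 7*G³ (t(G) = -7*(G + G³) = -7*G - 7*G³)
((0*a(-3) + 0) - t(7))² = ((0*(4/(-3)) + 0) - (-7)*7*(1 + 7²))² = ((0*(4*(-⅓)) + 0) - (-7)*7*(1 + 49))² = ((0*(-4/3) + 0) - (-7)*7*50)² = ((0 + 0) - 1*(-2450))² = (0 + 2450)² = 2450² = 6002500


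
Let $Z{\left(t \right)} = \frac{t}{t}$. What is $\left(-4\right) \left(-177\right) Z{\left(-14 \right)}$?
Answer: $708$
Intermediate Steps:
$Z{\left(t \right)} = 1$
$\left(-4\right) \left(-177\right) Z{\left(-14 \right)} = \left(-4\right) \left(-177\right) 1 = 708 \cdot 1 = 708$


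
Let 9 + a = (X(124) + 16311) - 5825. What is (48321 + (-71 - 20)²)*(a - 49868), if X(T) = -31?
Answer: -2231364044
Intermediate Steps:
a = 10446 (a = -9 + ((-31 + 16311) - 5825) = -9 + (16280 - 5825) = -9 + 10455 = 10446)
(48321 + (-71 - 20)²)*(a - 49868) = (48321 + (-71 - 20)²)*(10446 - 49868) = (48321 + (-91)²)*(-39422) = (48321 + 8281)*(-39422) = 56602*(-39422) = -2231364044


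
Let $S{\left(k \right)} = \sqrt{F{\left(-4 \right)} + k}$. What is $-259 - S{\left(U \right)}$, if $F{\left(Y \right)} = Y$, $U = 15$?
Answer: $-259 - \sqrt{11} \approx -262.32$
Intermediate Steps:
$S{\left(k \right)} = \sqrt{-4 + k}$
$-259 - S{\left(U \right)} = -259 - \sqrt{-4 + 15} = -259 - \sqrt{11}$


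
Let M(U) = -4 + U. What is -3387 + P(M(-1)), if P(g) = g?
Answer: -3392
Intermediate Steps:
-3387 + P(M(-1)) = -3387 + (-4 - 1) = -3387 - 5 = -3392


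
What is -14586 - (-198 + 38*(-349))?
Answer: -1126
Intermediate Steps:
-14586 - (-198 + 38*(-349)) = -14586 - (-198 - 13262) = -14586 - 1*(-13460) = -14586 + 13460 = -1126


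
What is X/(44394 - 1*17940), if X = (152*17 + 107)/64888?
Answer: 897/572182384 ≈ 1.5677e-6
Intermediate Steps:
X = 2691/64888 (X = (2584 + 107)*(1/64888) = 2691*(1/64888) = 2691/64888 ≈ 0.041471)
X/(44394 - 1*17940) = 2691/(64888*(44394 - 1*17940)) = 2691/(64888*(44394 - 17940)) = (2691/64888)/26454 = (2691/64888)*(1/26454) = 897/572182384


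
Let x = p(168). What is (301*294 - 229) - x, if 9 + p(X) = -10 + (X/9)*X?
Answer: 85148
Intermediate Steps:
p(X) = -19 + X²/9 (p(X) = -9 + (-10 + (X/9)*X) = -9 + (-10 + X²/9) = -19 + X²/9)
x = 3117 (x = -19 + (⅑)*168² = -19 + (⅑)*28224 = -19 + 3136 = 3117)
(301*294 - 229) - x = (301*294 - 229) - 1*3117 = (88494 - 229) - 3117 = 88265 - 3117 = 85148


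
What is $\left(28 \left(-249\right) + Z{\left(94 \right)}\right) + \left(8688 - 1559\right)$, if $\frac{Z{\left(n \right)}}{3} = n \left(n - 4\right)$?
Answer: $25537$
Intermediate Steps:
$Z{\left(n \right)} = 3 n \left(-4 + n\right)$ ($Z{\left(n \right)} = 3 n \left(n - 4\right) = 3 n \left(-4 + n\right)$)
$\left(28 \left(-249\right) + Z{\left(94 \right)}\right) + \left(8688 - 1559\right) = \left(28 \left(-249\right) + 3 \cdot 94 \left(-4 + 94\right)\right) + \left(8688 - 1559\right) = \left(-6972 + 3 \cdot 94 \cdot 90\right) + 7129 = \left(-6972 + 25380\right) + 7129 = 18408 + 7129 = 25537$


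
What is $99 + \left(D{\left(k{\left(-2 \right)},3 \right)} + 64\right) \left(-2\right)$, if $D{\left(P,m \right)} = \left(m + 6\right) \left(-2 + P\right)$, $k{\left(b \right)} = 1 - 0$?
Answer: $-11$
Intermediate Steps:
$k{\left(b \right)} = 1$ ($k{\left(b \right)} = 1 + 0 = 1$)
$D{\left(P,m \right)} = \left(-2 + P\right) \left(6 + m\right)$ ($D{\left(P,m \right)} = \left(6 + m\right) \left(-2 + P\right) = \left(-2 + P\right) \left(6 + m\right)$)
$99 + \left(D{\left(k{\left(-2 \right)},3 \right)} + 64\right) \left(-2\right) = 99 + \left(\left(-12 - 6 + 6 \cdot 1 + 1 \cdot 3\right) + 64\right) \left(-2\right) = 99 + \left(\left(-12 - 6 + 6 + 3\right) + 64\right) \left(-2\right) = 99 + \left(-9 + 64\right) \left(-2\right) = 99 + 55 \left(-2\right) = 99 - 110 = -11$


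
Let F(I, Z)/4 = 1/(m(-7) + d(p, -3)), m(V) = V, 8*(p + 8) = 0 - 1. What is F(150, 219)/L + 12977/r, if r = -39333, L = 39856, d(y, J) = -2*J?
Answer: -129342161/391914012 ≈ -0.33003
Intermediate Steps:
p = -65/8 (p = -8 + (0 - 1)/8 = -8 + (⅛)*(-1) = -8 - ⅛ = -65/8 ≈ -8.1250)
F(I, Z) = -4 (F(I, Z) = 4/(-7 - 2*(-3)) = 4/(-7 + 6) = 4/(-1) = 4*(-1) = -4)
F(150, 219)/L + 12977/r = -4/39856 + 12977/(-39333) = -4*1/39856 + 12977*(-1/39333) = -1/9964 - 12977/39333 = -129342161/391914012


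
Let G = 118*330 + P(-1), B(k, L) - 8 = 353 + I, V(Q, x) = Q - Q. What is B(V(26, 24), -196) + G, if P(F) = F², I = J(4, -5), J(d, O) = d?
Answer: 39306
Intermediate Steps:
I = 4
V(Q, x) = 0
B(k, L) = 365 (B(k, L) = 8 + (353 + 4) = 8 + 357 = 365)
G = 38941 (G = 118*330 + (-1)² = 38940 + 1 = 38941)
B(V(26, 24), -196) + G = 365 + 38941 = 39306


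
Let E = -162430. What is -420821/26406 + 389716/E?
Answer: -39322397863/2144563290 ≈ -18.336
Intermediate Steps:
-420821/26406 + 389716/E = -420821/26406 + 389716/(-162430) = -420821*1/26406 + 389716*(-1/162430) = -420821/26406 - 194858/81215 = -39322397863/2144563290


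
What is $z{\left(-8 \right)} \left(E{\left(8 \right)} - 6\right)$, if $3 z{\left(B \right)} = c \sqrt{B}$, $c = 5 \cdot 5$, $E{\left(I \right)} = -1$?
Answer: $- \frac{350 i \sqrt{2}}{3} \approx - 164.99 i$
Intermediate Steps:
$c = 25$
$z{\left(B \right)} = \frac{25 \sqrt{B}}{3}$
$z{\left(-8 \right)} \left(E{\left(8 \right)} - 6\right) = \frac{25 \sqrt{-8}}{3} \left(-1 - 6\right) = \frac{25 \cdot 2 i \sqrt{2}}{3} \left(-7\right) = \frac{50 i \sqrt{2}}{3} \left(-7\right) = - \frac{350 i \sqrt{2}}{3}$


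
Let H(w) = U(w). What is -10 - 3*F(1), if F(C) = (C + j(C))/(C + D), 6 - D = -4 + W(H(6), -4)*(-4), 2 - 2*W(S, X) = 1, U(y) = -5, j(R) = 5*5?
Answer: -16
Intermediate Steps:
j(R) = 25
H(w) = -5
W(S, X) = ½ (W(S, X) = 1 - ½*1 = 1 - ½ = ½)
D = 12 (D = 6 - (-4 + (½)*(-4)) = 6 - (-4 - 2) = 6 - 1*(-6) = 6 + 6 = 12)
F(C) = (25 + C)/(12 + C) (F(C) = (C + 25)/(C + 12) = (25 + C)/(12 + C))
-10 - 3*F(1) = -10 - 3*(25 + 1)/(12 + 1) = -10 - 3*26/13 = -10 - 3*2 = -10 - 6 = -16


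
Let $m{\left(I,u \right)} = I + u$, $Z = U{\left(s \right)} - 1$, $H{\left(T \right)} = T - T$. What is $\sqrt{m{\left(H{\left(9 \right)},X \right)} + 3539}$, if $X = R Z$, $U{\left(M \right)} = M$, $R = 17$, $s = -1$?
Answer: $\sqrt{3505} \approx 59.203$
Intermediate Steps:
$H{\left(T \right)} = 0$
$Z = -2$ ($Z = -1 - 1 = -2$)
$X = -34$ ($X = 17 \left(-2\right) = -34$)
$\sqrt{m{\left(H{\left(9 \right)},X \right)} + 3539} = \sqrt{\left(0 - 34\right) + 3539} = \sqrt{-34 + 3539} = \sqrt{3505}$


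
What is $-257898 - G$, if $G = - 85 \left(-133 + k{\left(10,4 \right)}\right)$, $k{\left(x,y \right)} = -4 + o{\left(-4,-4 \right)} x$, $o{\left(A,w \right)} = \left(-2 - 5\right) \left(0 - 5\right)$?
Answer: $-239793$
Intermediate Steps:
$o{\left(A,w \right)} = 35$ ($o{\left(A,w \right)} = \left(-7\right) \left(-5\right) = 35$)
$k{\left(x,y \right)} = -4 + 35 x$
$G = -18105$ ($G = - 85 \left(-133 + \left(-4 + 35 \cdot 10\right)\right) = - 85 \left(-133 + \left(-4 + 350\right)\right) = - 85 \left(-133 + 346\right) = \left(-85\right) 213 = -18105$)
$-257898 - G = -257898 - -18105 = -257898 + 18105 = -239793$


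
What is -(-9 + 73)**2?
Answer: -4096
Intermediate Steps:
-(-9 + 73)**2 = -1*64**2 = -1*4096 = -4096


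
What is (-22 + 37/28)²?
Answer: 335241/784 ≈ 427.60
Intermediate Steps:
(-22 + 37/28)² = (-579/28)² = 335241/784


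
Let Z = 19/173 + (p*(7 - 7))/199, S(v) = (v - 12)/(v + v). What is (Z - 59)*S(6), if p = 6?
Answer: 5094/173 ≈ 29.445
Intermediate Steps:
S(v) = (-12 + v)/(2*v) (S(v) = (-12 + v)/((2*v)) = (-12 + v)*(1/(2*v)) = (-12 + v)/(2*v))
Z = 19/173 (Z = 19/173 + (6*(7 - 7))/199 = 19*(1/173) + (6*0)*(1/199) = 19/173 + 0*(1/199) = 19/173 + 0 = 19/173 ≈ 0.10983)
(Z - 59)*S(6) = (19/173 - 59)*((½)*(-12 + 6)/6) = -5094*(-6)/(173*6) = -10188/173*(-½) = 5094/173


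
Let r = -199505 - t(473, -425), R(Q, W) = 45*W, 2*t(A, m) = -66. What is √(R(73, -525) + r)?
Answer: 7*I*√4553 ≈ 472.33*I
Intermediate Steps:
t(A, m) = -33 (t(A, m) = (½)*(-66) = -33)
r = -199472 (r = -199505 - 1*(-33) = -199505 + 33 = -199472)
√(R(73, -525) + r) = √(45*(-525) - 199472) = √(-23625 - 199472) = √(-223097) = 7*I*√4553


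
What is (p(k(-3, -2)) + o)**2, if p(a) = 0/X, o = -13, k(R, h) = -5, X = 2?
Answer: 169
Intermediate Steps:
p(a) = 0 (p(a) = 0/2 = 0*(1/2) = 0)
(p(k(-3, -2)) + o)**2 = (0 - 13)**2 = (-13)**2 = 169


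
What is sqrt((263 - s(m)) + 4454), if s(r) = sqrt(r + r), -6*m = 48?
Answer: sqrt(4717 - 4*I) ≈ 68.68 - 0.0291*I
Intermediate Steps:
m = -8 (m = -1/6*48 = -8)
s(r) = sqrt(2)*sqrt(r) (s(r) = sqrt(2*r) = sqrt(2)*sqrt(r))
sqrt((263 - s(m)) + 4454) = sqrt((263 - sqrt(2)*sqrt(-8)) + 4454) = sqrt((263 - sqrt(2)*2*I*sqrt(2)) + 4454) = sqrt((263 - 4*I) + 4454) = sqrt(4717 - 4*I)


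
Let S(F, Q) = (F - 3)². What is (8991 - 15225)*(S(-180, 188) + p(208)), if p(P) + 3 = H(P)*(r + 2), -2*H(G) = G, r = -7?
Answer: -211993404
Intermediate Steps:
H(G) = -G/2
p(P) = -3 + 5*P/2 (p(P) = -3 + (-P/2)*(-7 + 2) = -3 - P/2*(-5) = -3 + 5*P/2)
S(F, Q) = (-3 + F)²
(8991 - 15225)*(S(-180, 188) + p(208)) = (8991 - 15225)*((-3 - 180)² + (-3 + (5/2)*208)) = -6234*((-183)² + (-3 + 520)) = -6234*(33489 + 517) = -6234*34006 = -211993404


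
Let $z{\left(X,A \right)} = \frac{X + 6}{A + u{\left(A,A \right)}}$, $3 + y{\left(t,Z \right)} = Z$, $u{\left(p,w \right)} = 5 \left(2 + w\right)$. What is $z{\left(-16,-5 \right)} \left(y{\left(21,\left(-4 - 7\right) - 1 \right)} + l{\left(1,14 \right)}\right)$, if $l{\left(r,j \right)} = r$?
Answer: $-7$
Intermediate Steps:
$u{\left(p,w \right)} = 10 + 5 w$
$y{\left(t,Z \right)} = -3 + Z$
$z{\left(X,A \right)} = \frac{6 + X}{10 + 6 A}$ ($z{\left(X,A \right)} = \frac{X + 6}{A + \left(10 + 5 A\right)} = \frac{6 + X}{10 + 6 A}$)
$z{\left(-16,-5 \right)} \left(y{\left(21,\left(-4 - 7\right) - 1 \right)} + l{\left(1,14 \right)}\right) = \frac{6 - 16}{2 \left(5 + 3 \left(-5\right)\right)} \left(\left(-3 - 12\right) + 1\right) = \frac{1}{2} \frac{1}{5 - 15} \left(-10\right) \left(\left(-3 - 12\right) + 1\right) = \frac{1}{2} \frac{1}{-10} \left(-10\right) \left(\left(-3 - 12\right) + 1\right) = \frac{1}{2} \left(- \frac{1}{10}\right) \left(-10\right) \left(-15 + 1\right) = \frac{1}{2} \left(-14\right) = -7$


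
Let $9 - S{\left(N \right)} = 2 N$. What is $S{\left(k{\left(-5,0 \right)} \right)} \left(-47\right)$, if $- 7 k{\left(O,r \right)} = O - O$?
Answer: $-423$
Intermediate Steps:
$k{\left(O,r \right)} = 0$ ($k{\left(O,r \right)} = - \frac{O - O}{7} = \left(- \frac{1}{7}\right) 0 = 0$)
$S{\left(N \right)} = 9 - 2 N$
$S{\left(k{\left(-5,0 \right)} \right)} \left(-47\right) = \left(9 - 0\right) \left(-47\right) = \left(9 + 0\right) \left(-47\right) = 9 \left(-47\right) = -423$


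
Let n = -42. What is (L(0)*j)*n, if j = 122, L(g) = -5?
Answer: 25620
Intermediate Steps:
(L(0)*j)*n = -5*122*(-42) = -610*(-42) = 25620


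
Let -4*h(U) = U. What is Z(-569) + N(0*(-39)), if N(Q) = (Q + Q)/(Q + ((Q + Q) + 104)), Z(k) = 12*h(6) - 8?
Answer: -26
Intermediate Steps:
h(U) = -U/4
Z(k) = -26 (Z(k) = 12*(-¼*6) - 8 = 12*(-3/2) - 8 = -18 - 8 = -26)
N(Q) = 2*Q/(104 + 3*Q) (N(Q) = (2*Q)/(Q + (2*Q + 104)) = (2*Q)/(Q + (104 + 2*Q)) = (2*Q)/(104 + 3*Q) = 2*Q/(104 + 3*Q))
Z(-569) + N(0*(-39)) = -26 + 2*(0*(-39))/(104 + 3*(0*(-39))) = -26 + 2*0/(104 + 3*0) = -26 + 2*0/(104 + 0) = -26 + 2*0/104 = -26 + 2*0*(1/104) = -26 + 0 = -26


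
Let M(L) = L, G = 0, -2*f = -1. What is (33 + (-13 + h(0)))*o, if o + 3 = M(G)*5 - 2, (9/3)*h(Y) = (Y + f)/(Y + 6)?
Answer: -3605/36 ≈ -100.14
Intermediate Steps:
f = ½ (f = -½*(-1) = ½ ≈ 0.50000)
h(Y) = (½ + Y)/(3*(6 + Y)) (h(Y) = ((Y + ½)/(Y + 6))/3 = ((½ + Y)/(6 + Y))/3 = (½ + Y)/(3*(6 + Y)))
o = -5 (o = -3 + (0*5 - 2) = -3 + (0 - 2) = -3 - 2 = -5)
(33 + (-13 + h(0)))*o = (33 + (-13 + (1 + 2*0)/(6*(6 + 0))))*(-5) = (33 + (-13 + (⅙)*(1 + 0)/6))*(-5) = (33 + (-13 + (⅙)*(⅙)*1))*(-5) = (33 + (-13 + 1/36))*(-5) = (33 - 467/36)*(-5) = (721/36)*(-5) = -3605/36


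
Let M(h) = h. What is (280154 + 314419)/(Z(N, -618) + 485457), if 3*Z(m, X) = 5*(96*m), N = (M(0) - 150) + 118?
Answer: 594573/480337 ≈ 1.2378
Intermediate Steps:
N = -32 (N = (0 - 150) + 118 = -150 + 118 = -32)
Z(m, X) = 160*m (Z(m, X) = (5*(96*m))/3 = (480*m)/3 = 160*m)
(280154 + 314419)/(Z(N, -618) + 485457) = (280154 + 314419)/(160*(-32) + 485457) = 594573/(-5120 + 485457) = 594573/480337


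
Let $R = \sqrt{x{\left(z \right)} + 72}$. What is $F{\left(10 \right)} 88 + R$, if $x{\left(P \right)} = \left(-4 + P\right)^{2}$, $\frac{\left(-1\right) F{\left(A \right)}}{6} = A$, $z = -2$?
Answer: $-5280 + 6 \sqrt{3} \approx -5269.6$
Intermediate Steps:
$F{\left(A \right)} = - 6 A$
$R = 6 \sqrt{3}$ ($R = \sqrt{\left(-4 - 2\right)^{2} + 72} = \sqrt{\left(-6\right)^{2} + 72} = \sqrt{36 + 72} = \sqrt{108} = 6 \sqrt{3} \approx 10.392$)
$F{\left(10 \right)} 88 + R = \left(-6\right) 10 \cdot 88 + 6 \sqrt{3} = \left(-60\right) 88 + 6 \sqrt{3} = -5280 + 6 \sqrt{3}$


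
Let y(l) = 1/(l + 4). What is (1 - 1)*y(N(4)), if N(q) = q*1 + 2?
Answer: 0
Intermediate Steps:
N(q) = 2 + q (N(q) = q + 2 = 2 + q)
y(l) = 1/(4 + l)
(1 - 1)*y(N(4)) = (1 - 1)/(4 + (2 + 4)) = 0/(4 + 6) = 0/10 = 0*(⅒) = 0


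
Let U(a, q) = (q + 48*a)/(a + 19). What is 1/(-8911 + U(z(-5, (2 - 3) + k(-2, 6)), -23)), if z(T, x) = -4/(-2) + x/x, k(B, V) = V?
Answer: -2/17811 ≈ -0.00011229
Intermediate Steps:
z(T, x) = 3 (z(T, x) = -4*(-½) + 1 = 2 + 1 = 3)
U(a, q) = (q + 48*a)/(19 + a)
1/(-8911 + U(z(-5, (2 - 3) + k(-2, 6)), -23)) = 1/(-8911 + (-23 + 48*3)/(19 + 3)) = 1/(-8911 + (-23 + 144)/22) = 1/(-8911 + (1/22)*121) = 1/(-8911 + 11/2) = 1/(-17811/2) = -2/17811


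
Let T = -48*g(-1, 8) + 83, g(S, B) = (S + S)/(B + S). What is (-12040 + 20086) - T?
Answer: 55645/7 ≈ 7949.3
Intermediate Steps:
g(S, B) = 2*S/(B + S) (g(S, B) = (2*S)/(B + S) = 2*S/(B + S))
T = 677/7 (T = -96*(-1)/(8 - 1) + 83 = -96*(-1)/7 + 83 = -48*(-2/7) + 83 = 96/7 + 83 = 677/7 ≈ 96.714)
(-12040 + 20086) - T = (-12040 + 20086) - 1*677/7 = 8046 - 677/7 = 55645/7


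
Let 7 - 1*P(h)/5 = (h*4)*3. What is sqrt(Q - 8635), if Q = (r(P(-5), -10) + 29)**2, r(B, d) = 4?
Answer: 7*I*sqrt(154) ≈ 86.868*I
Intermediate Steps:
P(h) = 35 - 60*h (P(h) = 35 - 5*h*4*3 = 35 - 5*4*h*3 = 35 - 60*h)
Q = 1089 (Q = (4 + 29)**2 = 33**2 = 1089)
sqrt(Q - 8635) = sqrt(1089 - 8635) = sqrt(-7546) = 7*I*sqrt(154)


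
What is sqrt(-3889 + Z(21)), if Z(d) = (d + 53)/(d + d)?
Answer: 4*I*sqrt(107142)/21 ≈ 62.348*I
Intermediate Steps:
Z(d) = (53 + d)/(2*d) (Z(d) = (53 + d)/((2*d)) = (53 + d)*(1/(2*d)) = (53 + d)/(2*d))
sqrt(-3889 + Z(21)) = sqrt(-3889 + (1/2)*(53 + 21)/21) = sqrt(-3889 + (1/2)*(1/21)*74) = sqrt(-3889 + 37/21) = sqrt(-81632/21) = 4*I*sqrt(107142)/21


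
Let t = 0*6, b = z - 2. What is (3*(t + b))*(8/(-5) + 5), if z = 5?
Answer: 153/5 ≈ 30.600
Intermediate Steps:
b = 3 (b = 5 - 2 = 3)
t = 0
(3*(t + b))*(8/(-5) + 5) = (3*(0 + 3))*(8/(-5) + 5) = (3*3)*(8*(-⅕) + 5) = 9*(-8/5 + 5) = 9*(17/5) = 153/5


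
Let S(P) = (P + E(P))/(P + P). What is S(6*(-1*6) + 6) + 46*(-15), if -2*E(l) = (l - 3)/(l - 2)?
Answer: -882549/1280 ≈ -689.49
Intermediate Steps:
E(l) = -(-3 + l)/(2*(-2 + l)) (E(l) = -(l - 3)/(2*(l - 2)) = -(-3 + l)/(2*(-2 + l)))
S(P) = (P + (3 - P)/(2*(-2 + P)))/(2*P) (S(P) = (P + (3 - P)/(2*(-2 + P)))/(P + P) = (P + (3 - P)/(2*(-2 + P)))/((2*P)) = (P + (3 - P)/(2*(-2 + P)))*(1/(2*P)) = (P + (3 - P)/(2*(-2 + P)))/(2*P))
S(6*(-1*6) + 6) + 46*(-15) = (3 - (6*(-1*6) + 6) + 2*(6*(-1*6) + 6)*(-2 + (6*(-1*6) + 6)))/(4*(6*(-1*6) + 6)*(-2 + (6*(-1*6) + 6))) + 46*(-15) = (3 - (6*(-6) + 6) + 2*(6*(-6) + 6)*(-2 + (6*(-6) + 6)))/(4*(6*(-6) + 6)*(-2 + (6*(-6) + 6))) - 690 = (3 - (-36 + 6) + 2*(-36 + 6)*(-2 + (-36 + 6)))/(4*(-36 + 6)*(-2 + (-36 + 6))) - 690 = (¼)*(3 - 1*(-30) + 2*(-30)*(-2 - 30))/(-30*(-2 - 30)) - 690 = (¼)*(-1/30)*(3 + 30 + 2*(-30)*(-32))/(-32) - 690 = (¼)*(-1/30)*(-1/32)*(3 + 30 + 1920) - 690 = (¼)*(-1/30)*(-1/32)*1953 - 690 = 651/1280 - 690 = -882549/1280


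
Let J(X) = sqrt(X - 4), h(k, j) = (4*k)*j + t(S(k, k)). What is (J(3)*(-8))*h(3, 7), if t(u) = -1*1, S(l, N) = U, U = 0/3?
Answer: -664*I ≈ -664.0*I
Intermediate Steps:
U = 0 (U = 0*(1/3) = 0)
S(l, N) = 0
t(u) = -1
h(k, j) = -1 + 4*j*k (h(k, j) = (4*k)*j - 1 = 4*j*k - 1 = -1 + 4*j*k)
J(X) = sqrt(-4 + X)
(J(3)*(-8))*h(3, 7) = (sqrt(-4 + 3)*(-8))*(-1 + 4*7*3) = (sqrt(-1)*(-8))*(-1 + 84) = (I*(-8))*83 = -8*I*83 = -664*I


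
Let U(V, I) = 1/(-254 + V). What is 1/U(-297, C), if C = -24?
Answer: -551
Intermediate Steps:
1/U(-297, C) = 1/(1/(-254 - 297)) = 1/(1/(-551)) = 1/(-1/551) = -551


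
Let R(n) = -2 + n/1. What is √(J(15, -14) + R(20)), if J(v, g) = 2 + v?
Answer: √35 ≈ 5.9161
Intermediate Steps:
R(n) = -2 + n (R(n) = -2 + 1*n = -2 + n)
√(J(15, -14) + R(20)) = √((2 + 15) + (-2 + 20)) = √(17 + 18) = √35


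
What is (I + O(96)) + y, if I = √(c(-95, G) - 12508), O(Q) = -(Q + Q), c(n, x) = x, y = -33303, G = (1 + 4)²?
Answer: -33495 + 3*I*√1387 ≈ -33495.0 + 111.73*I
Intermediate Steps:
G = 25 (G = 5² = 25)
O(Q) = -2*Q
I = 3*I*√1387 (I = √(25 - 12508) = √(-12483) = 3*I*√1387 ≈ 111.73*I)
(I + O(96)) + y = (3*I*√1387 - 2*96) - 33303 = (3*I*√1387 - 192) - 33303 = (-192 + 3*I*√1387) - 33303 = -33495 + 3*I*√1387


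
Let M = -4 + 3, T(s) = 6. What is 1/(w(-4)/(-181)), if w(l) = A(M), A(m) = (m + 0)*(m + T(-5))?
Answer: 181/5 ≈ 36.200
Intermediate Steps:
M = -1
A(m) = m*(6 + m) (A(m) = (m + 0)*(m + 6) = m*(6 + m))
w(l) = -5 (w(l) = -(6 - 1) = -1*5 = -5)
1/(w(-4)/(-181)) = 1/(-5/(-181)) = 1/(-5*(-1/181)) = 1/(5/181) = 181/5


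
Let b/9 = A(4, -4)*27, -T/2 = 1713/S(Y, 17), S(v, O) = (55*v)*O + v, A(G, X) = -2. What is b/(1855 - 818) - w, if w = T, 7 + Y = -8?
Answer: -1729367/2426580 ≈ -0.71268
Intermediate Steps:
Y = -15 (Y = -7 - 8 = -15)
S(v, O) = v + 55*O*v (S(v, O) = 55*O*v + v = v + 55*O*v)
T = 571/2340 (T = -3426/((-15*(1 + 55*17))) = -3426/((-15*(1 + 935))) = -3426/((-15*936)) = -3426/(-14040) = -3426*(-1)/14040 = -2*(-571/4680) = 571/2340 ≈ 0.24402)
b = -486 (b = 9*(-2*27) = 9*(-54) = -486)
w = 571/2340 ≈ 0.24402
b/(1855 - 818) - w = -486/(1855 - 818) - 1*571/2340 = -486/1037 - 571/2340 = -1729367/2426580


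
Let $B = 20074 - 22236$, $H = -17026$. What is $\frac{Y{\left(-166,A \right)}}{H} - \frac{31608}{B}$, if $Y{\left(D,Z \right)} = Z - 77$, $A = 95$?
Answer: $\frac{134529723}{9202553} \approx 14.619$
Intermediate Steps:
$Y{\left(D,Z \right)} = -77 + Z$
$B = -2162$ ($B = 20074 - 22236 = -2162$)
$\frac{Y{\left(-166,A \right)}}{H} - \frac{31608}{B} = \frac{-77 + 95}{-17026} - \frac{31608}{-2162} = 18 \left(- \frac{1}{17026}\right) - - \frac{15804}{1081} = - \frac{9}{8513} + \frac{15804}{1081} = \frac{134529723}{9202553}$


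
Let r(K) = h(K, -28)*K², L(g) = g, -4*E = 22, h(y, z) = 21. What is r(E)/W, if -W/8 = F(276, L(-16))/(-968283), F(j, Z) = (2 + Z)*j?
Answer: -117162243/5888 ≈ -19898.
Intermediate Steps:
E = -11/2 (E = -¼*22 = -11/2 ≈ -5.5000)
F(j, Z) = j*(2 + Z)
W = -10304/322761 (W = -8*276*(2 - 16)/(-968283) = -8*276*(-14)*(-1)/968283 = -(-30912)*(-1)/968283 = -8*1288/322761 = -10304/322761 ≈ -0.031925)
r(K) = 21*K²
r(E)/W = (21*(-11/2)²)/(-10304/322761) = (21*(121/4))*(-322761/10304) = (2541/4)*(-322761/10304) = -117162243/5888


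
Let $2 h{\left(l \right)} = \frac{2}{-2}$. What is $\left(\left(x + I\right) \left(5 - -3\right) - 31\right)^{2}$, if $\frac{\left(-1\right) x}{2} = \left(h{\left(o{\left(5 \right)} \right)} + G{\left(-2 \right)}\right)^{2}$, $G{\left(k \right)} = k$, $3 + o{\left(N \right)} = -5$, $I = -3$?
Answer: $24025$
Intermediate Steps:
$o{\left(N \right)} = -8$ ($o{\left(N \right)} = -3 - 5 = -8$)
$h{\left(l \right)} = - \frac{1}{2}$ ($h{\left(l \right)} = \frac{2 \frac{1}{-2}}{2} = \frac{2 \left(- \frac{1}{2}\right)}{2} = \frac{1}{2} \left(-1\right) = - \frac{1}{2}$)
$x = - \frac{25}{2}$ ($x = - 2 \left(- \frac{1}{2} - 2\right)^{2} = - 2 \left(- \frac{5}{2}\right)^{2} = \left(-2\right) \frac{25}{4} = - \frac{25}{2} \approx -12.5$)
$\left(\left(x + I\right) \left(5 - -3\right) - 31\right)^{2} = \left(\left(- \frac{25}{2} - 3\right) \left(5 - -3\right) - 31\right)^{2} = \left(- \frac{31 \left(5 + 3\right)}{2} - 31\right)^{2} = \left(\left(- \frac{31}{2}\right) 8 - 31\right)^{2} = \left(-124 - 31\right)^{2} = \left(-155\right)^{2} = 24025$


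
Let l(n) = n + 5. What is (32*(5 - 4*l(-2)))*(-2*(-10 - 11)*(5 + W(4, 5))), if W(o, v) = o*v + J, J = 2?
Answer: -254016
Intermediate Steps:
W(o, v) = 2 + o*v (W(o, v) = o*v + 2 = 2 + o*v)
l(n) = 5 + n
(32*(5 - 4*l(-2)))*(-2*(-10 - 11)*(5 + W(4, 5))) = (32*(5 - 4*(5 - 2)))*(-2*(-10 - 11)*(5 + (2 + 4*5))) = (32*(5 - 4*3))*(-(-42)*(5 + (2 + 20))) = (32*(5 - 12))*(-(-42)*(5 + 22)) = (32*(-7))*(-(-42)*27) = -(-448)*(-567) = -224*1134 = -254016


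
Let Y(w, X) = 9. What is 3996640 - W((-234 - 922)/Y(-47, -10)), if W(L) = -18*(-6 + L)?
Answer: 3994220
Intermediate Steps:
W(L) = 108 - 18*L
3996640 - W((-234 - 922)/Y(-47, -10)) = 3996640 - (108 - 18*(-234 - 922)/9) = 3996640 - (108 - (-20808)/9) = 3996640 - (108 - 18*(-1156/9)) = 3996640 - (108 + 2312) = 3996640 - 1*2420 = 3996640 - 2420 = 3994220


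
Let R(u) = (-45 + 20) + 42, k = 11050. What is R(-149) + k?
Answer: 11067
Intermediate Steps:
R(u) = 17 (R(u) = -25 + 42 = 17)
R(-149) + k = 17 + 11050 = 11067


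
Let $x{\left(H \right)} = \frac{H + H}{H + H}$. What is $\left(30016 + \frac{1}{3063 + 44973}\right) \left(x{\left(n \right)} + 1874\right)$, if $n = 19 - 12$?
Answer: $\frac{901155360625}{16012} \approx 5.628 \cdot 10^{7}$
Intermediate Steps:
$n = 7$ ($n = 19 - 12 = 7$)
$x{\left(H \right)} = 1$ ($x{\left(H \right)} = \frac{2 H}{2 H} = 2 H \frac{1}{2 H} = 1$)
$\left(30016 + \frac{1}{3063 + 44973}\right) \left(x{\left(n \right)} + 1874\right) = \left(30016 + \frac{1}{3063 + 44973}\right) \left(1 + 1874\right) = \left(30016 + \frac{1}{48036}\right) 1875 = \frac{1441848577}{48036} \cdot 1875 = \frac{901155360625}{16012}$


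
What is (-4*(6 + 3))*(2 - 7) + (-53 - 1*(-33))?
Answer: 160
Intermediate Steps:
(-4*(6 + 3))*(2 - 7) + (-53 - 1*(-33)) = -4*9*(-5) + (-53 + 33) = -36*(-5) - 20 = 180 - 20 = 160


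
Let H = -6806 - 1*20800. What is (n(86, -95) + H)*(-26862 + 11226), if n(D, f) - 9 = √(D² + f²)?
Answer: 431506692 - 15636*√16421 ≈ 4.2950e+8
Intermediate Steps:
H = -27606 (H = -6806 - 20800 = -27606)
n(D, f) = 9 + √(D² + f²)
(n(86, -95) + H)*(-26862 + 11226) = ((9 + √(86² + (-95)²)) - 27606)*(-26862 + 11226) = ((9 + √(7396 + 9025)) - 27606)*(-15636) = ((9 + √16421) - 27606)*(-15636) = (-27597 + √16421)*(-15636) = 431506692 - 15636*√16421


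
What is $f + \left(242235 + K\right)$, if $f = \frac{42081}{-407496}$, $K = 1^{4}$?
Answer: $\frac{32903386325}{135832} \approx 2.4224 \cdot 10^{5}$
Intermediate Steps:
$K = 1$
$f = - \frac{14027}{135832}$ ($f = 42081 \left(- \frac{1}{407496}\right) = - \frac{14027}{135832} \approx -0.10327$)
$f + \left(242235 + K\right) = - \frac{14027}{135832} + \left(242235 + 1\right) = - \frac{14027}{135832} + 242236 = \frac{32903386325}{135832}$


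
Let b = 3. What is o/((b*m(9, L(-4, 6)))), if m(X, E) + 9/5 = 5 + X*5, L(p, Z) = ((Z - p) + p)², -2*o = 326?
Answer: -815/723 ≈ -1.1272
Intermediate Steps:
o = -163 (o = -½*326 = -163)
L(p, Z) = Z²
m(X, E) = 16/5 + 5*X (m(X, E) = -9/5 + (5 + X*5) = -9/5 + (5 + 5*X) = 16/5 + 5*X)
o/((b*m(9, L(-4, 6)))) = -163*1/(3*(16/5 + 5*9)) = -163*1/(3*(16/5 + 45)) = -163/(3*(241/5)) = -163/723/5 = -163*5/723 = -815/723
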